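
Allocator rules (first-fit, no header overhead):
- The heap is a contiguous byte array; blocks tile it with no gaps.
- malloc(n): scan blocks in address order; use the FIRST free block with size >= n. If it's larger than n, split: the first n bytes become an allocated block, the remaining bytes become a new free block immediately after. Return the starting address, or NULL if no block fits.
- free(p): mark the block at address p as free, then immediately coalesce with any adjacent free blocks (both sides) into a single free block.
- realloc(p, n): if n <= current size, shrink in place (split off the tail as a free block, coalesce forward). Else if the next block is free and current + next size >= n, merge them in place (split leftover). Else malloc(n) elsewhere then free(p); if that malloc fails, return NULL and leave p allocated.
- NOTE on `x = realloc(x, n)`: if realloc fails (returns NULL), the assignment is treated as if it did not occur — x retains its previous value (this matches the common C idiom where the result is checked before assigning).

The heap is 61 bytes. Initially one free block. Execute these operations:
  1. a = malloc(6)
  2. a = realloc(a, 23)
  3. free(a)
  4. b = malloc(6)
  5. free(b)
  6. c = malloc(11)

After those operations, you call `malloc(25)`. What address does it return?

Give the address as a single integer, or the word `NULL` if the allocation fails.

Op 1: a = malloc(6) -> a = 0; heap: [0-5 ALLOC][6-60 FREE]
Op 2: a = realloc(a, 23) -> a = 0; heap: [0-22 ALLOC][23-60 FREE]
Op 3: free(a) -> (freed a); heap: [0-60 FREE]
Op 4: b = malloc(6) -> b = 0; heap: [0-5 ALLOC][6-60 FREE]
Op 5: free(b) -> (freed b); heap: [0-60 FREE]
Op 6: c = malloc(11) -> c = 0; heap: [0-10 ALLOC][11-60 FREE]
malloc(25): first-fit scan over [0-10 ALLOC][11-60 FREE] -> 11

Answer: 11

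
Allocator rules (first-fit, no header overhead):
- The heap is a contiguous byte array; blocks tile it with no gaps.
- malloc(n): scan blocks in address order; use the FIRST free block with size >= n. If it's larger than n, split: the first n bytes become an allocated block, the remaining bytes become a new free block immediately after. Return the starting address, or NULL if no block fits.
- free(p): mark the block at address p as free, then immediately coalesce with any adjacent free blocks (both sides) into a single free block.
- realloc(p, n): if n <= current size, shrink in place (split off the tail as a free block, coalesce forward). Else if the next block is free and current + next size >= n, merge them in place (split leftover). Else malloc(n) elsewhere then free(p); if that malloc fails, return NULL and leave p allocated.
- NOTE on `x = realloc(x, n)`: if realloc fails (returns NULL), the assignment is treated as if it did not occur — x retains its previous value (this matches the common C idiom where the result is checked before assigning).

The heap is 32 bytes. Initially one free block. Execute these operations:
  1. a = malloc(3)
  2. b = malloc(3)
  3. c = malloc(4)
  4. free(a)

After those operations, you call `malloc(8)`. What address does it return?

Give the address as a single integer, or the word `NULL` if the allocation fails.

Op 1: a = malloc(3) -> a = 0; heap: [0-2 ALLOC][3-31 FREE]
Op 2: b = malloc(3) -> b = 3; heap: [0-2 ALLOC][3-5 ALLOC][6-31 FREE]
Op 3: c = malloc(4) -> c = 6; heap: [0-2 ALLOC][3-5 ALLOC][6-9 ALLOC][10-31 FREE]
Op 4: free(a) -> (freed a); heap: [0-2 FREE][3-5 ALLOC][6-9 ALLOC][10-31 FREE]
malloc(8): first-fit scan over [0-2 FREE][3-5 ALLOC][6-9 ALLOC][10-31 FREE] -> 10

Answer: 10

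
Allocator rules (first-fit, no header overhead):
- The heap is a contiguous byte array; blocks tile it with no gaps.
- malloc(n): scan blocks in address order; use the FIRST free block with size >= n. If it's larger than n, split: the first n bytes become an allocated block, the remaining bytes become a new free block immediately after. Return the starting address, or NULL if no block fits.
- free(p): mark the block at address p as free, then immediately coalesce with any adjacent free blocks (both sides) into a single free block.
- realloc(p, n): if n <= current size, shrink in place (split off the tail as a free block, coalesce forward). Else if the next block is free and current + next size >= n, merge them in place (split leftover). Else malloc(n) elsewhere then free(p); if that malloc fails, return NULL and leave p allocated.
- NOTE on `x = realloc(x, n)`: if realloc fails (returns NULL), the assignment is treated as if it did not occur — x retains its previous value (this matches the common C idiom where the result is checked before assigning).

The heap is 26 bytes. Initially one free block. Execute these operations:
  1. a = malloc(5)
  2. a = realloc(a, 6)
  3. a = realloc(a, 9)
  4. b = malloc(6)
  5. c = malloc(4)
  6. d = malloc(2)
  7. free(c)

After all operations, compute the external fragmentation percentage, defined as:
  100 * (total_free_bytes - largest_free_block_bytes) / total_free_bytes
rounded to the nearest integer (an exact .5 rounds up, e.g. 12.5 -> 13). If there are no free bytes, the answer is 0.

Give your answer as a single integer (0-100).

Answer: 44

Derivation:
Op 1: a = malloc(5) -> a = 0; heap: [0-4 ALLOC][5-25 FREE]
Op 2: a = realloc(a, 6) -> a = 0; heap: [0-5 ALLOC][6-25 FREE]
Op 3: a = realloc(a, 9) -> a = 0; heap: [0-8 ALLOC][9-25 FREE]
Op 4: b = malloc(6) -> b = 9; heap: [0-8 ALLOC][9-14 ALLOC][15-25 FREE]
Op 5: c = malloc(4) -> c = 15; heap: [0-8 ALLOC][9-14 ALLOC][15-18 ALLOC][19-25 FREE]
Op 6: d = malloc(2) -> d = 19; heap: [0-8 ALLOC][9-14 ALLOC][15-18 ALLOC][19-20 ALLOC][21-25 FREE]
Op 7: free(c) -> (freed c); heap: [0-8 ALLOC][9-14 ALLOC][15-18 FREE][19-20 ALLOC][21-25 FREE]
Free blocks: [4 5] total_free=9 largest=5 -> 100*(9-5)/9 = 400/9 ≈ 44.444 -> rounds to 44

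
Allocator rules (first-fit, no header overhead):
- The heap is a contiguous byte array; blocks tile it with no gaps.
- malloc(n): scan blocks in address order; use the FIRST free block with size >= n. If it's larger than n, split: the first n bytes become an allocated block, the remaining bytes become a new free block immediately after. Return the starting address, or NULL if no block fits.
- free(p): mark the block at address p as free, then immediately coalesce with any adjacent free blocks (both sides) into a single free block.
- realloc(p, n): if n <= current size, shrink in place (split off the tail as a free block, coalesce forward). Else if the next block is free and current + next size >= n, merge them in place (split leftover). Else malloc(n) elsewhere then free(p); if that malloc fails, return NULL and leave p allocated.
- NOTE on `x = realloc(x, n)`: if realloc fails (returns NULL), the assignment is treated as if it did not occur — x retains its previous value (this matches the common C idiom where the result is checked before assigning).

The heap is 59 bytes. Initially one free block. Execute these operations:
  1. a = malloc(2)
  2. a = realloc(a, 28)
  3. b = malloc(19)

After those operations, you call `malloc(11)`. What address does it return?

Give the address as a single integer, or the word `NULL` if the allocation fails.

Op 1: a = malloc(2) -> a = 0; heap: [0-1 ALLOC][2-58 FREE]
Op 2: a = realloc(a, 28) -> a = 0; heap: [0-27 ALLOC][28-58 FREE]
Op 3: b = malloc(19) -> b = 28; heap: [0-27 ALLOC][28-46 ALLOC][47-58 FREE]
malloc(11): first-fit scan over [0-27 ALLOC][28-46 ALLOC][47-58 FREE] -> 47

Answer: 47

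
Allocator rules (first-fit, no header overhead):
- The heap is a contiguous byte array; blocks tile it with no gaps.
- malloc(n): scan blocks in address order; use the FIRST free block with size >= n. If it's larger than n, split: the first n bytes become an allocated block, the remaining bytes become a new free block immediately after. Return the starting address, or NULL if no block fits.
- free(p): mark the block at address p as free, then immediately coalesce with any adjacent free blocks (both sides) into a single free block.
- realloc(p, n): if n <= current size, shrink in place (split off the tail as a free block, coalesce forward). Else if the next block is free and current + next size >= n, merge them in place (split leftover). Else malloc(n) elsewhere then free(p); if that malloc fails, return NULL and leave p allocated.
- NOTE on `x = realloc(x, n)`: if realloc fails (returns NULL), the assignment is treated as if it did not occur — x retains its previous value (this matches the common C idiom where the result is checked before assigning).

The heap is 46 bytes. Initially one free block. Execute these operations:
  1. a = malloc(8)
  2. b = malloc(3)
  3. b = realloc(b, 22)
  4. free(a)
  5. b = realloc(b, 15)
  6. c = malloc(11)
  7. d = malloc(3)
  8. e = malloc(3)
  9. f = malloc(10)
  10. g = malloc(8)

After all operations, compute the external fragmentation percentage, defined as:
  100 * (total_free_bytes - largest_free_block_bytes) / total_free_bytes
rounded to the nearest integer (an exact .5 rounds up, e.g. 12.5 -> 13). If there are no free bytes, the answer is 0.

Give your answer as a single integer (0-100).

Answer: 50

Derivation:
Op 1: a = malloc(8) -> a = 0; heap: [0-7 ALLOC][8-45 FREE]
Op 2: b = malloc(3) -> b = 8; heap: [0-7 ALLOC][8-10 ALLOC][11-45 FREE]
Op 3: b = realloc(b, 22) -> b = 8; heap: [0-7 ALLOC][8-29 ALLOC][30-45 FREE]
Op 4: free(a) -> (freed a); heap: [0-7 FREE][8-29 ALLOC][30-45 FREE]
Op 5: b = realloc(b, 15) -> b = 8; heap: [0-7 FREE][8-22 ALLOC][23-45 FREE]
Op 6: c = malloc(11) -> c = 23; heap: [0-7 FREE][8-22 ALLOC][23-33 ALLOC][34-45 FREE]
Op 7: d = malloc(3) -> d = 0; heap: [0-2 ALLOC][3-7 FREE][8-22 ALLOC][23-33 ALLOC][34-45 FREE]
Op 8: e = malloc(3) -> e = 3; heap: [0-2 ALLOC][3-5 ALLOC][6-7 FREE][8-22 ALLOC][23-33 ALLOC][34-45 FREE]
Op 9: f = malloc(10) -> f = 34; heap: [0-2 ALLOC][3-5 ALLOC][6-7 FREE][8-22 ALLOC][23-33 ALLOC][34-43 ALLOC][44-45 FREE]
Op 10: g = malloc(8) -> g = NULL; heap: [0-2 ALLOC][3-5 ALLOC][6-7 FREE][8-22 ALLOC][23-33 ALLOC][34-43 ALLOC][44-45 FREE]
Free blocks: [2 2] total_free=4 largest=2 -> 100*(4-2)/4 = 200/4 = 50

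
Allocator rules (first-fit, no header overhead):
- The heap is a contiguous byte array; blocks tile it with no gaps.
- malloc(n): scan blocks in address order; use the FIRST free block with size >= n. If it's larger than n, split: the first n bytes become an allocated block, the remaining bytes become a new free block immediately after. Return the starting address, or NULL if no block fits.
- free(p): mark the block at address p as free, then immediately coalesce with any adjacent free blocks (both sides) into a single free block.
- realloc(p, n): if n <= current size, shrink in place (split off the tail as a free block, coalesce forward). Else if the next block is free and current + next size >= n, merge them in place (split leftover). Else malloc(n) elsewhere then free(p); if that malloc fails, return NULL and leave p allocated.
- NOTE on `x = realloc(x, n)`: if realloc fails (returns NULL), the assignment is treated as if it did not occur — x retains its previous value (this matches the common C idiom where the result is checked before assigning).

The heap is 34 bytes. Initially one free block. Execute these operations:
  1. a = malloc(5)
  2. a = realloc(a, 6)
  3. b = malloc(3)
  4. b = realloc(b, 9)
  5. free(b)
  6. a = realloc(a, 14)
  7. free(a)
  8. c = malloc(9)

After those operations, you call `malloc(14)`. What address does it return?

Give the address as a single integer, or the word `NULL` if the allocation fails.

Op 1: a = malloc(5) -> a = 0; heap: [0-4 ALLOC][5-33 FREE]
Op 2: a = realloc(a, 6) -> a = 0; heap: [0-5 ALLOC][6-33 FREE]
Op 3: b = malloc(3) -> b = 6; heap: [0-5 ALLOC][6-8 ALLOC][9-33 FREE]
Op 4: b = realloc(b, 9) -> b = 6; heap: [0-5 ALLOC][6-14 ALLOC][15-33 FREE]
Op 5: free(b) -> (freed b); heap: [0-5 ALLOC][6-33 FREE]
Op 6: a = realloc(a, 14) -> a = 0; heap: [0-13 ALLOC][14-33 FREE]
Op 7: free(a) -> (freed a); heap: [0-33 FREE]
Op 8: c = malloc(9) -> c = 0; heap: [0-8 ALLOC][9-33 FREE]
malloc(14): first-fit scan over [0-8 ALLOC][9-33 FREE] -> 9

Answer: 9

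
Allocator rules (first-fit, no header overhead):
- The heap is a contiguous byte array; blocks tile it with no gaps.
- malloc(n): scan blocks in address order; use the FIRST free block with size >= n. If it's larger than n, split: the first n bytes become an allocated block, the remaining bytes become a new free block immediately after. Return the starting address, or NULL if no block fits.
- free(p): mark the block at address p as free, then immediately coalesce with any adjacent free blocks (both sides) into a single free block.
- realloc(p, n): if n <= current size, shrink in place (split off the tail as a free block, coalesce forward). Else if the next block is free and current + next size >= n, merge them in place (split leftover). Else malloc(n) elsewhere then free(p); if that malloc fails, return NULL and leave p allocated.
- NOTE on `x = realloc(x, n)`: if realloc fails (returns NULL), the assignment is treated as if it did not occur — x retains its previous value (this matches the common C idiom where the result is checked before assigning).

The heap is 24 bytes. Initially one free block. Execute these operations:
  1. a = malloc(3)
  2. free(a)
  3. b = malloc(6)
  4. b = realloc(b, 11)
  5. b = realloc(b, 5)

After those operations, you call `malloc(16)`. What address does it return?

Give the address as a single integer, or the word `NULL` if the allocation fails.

Answer: 5

Derivation:
Op 1: a = malloc(3) -> a = 0; heap: [0-2 ALLOC][3-23 FREE]
Op 2: free(a) -> (freed a); heap: [0-23 FREE]
Op 3: b = malloc(6) -> b = 0; heap: [0-5 ALLOC][6-23 FREE]
Op 4: b = realloc(b, 11) -> b = 0; heap: [0-10 ALLOC][11-23 FREE]
Op 5: b = realloc(b, 5) -> b = 0; heap: [0-4 ALLOC][5-23 FREE]
malloc(16): first-fit scan over [0-4 ALLOC][5-23 FREE] -> 5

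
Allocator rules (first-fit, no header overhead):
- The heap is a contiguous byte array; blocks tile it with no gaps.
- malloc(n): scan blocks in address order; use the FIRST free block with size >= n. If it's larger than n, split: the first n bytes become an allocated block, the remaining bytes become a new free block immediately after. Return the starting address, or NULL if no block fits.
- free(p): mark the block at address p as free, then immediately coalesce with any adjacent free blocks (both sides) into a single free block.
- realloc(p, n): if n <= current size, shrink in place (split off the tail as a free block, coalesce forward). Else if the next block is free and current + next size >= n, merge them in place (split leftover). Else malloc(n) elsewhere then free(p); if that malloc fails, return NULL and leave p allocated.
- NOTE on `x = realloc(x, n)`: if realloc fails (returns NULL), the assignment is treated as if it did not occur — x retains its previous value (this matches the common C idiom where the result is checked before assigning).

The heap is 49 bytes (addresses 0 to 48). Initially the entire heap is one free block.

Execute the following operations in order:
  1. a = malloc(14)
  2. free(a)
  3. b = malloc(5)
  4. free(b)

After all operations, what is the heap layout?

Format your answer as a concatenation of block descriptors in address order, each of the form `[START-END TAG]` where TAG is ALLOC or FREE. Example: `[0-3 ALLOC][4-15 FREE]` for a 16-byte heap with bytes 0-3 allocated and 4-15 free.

Op 1: a = malloc(14) -> a = 0; heap: [0-13 ALLOC][14-48 FREE]
Op 2: free(a) -> (freed a); heap: [0-48 FREE]
Op 3: b = malloc(5) -> b = 0; heap: [0-4 ALLOC][5-48 FREE]
Op 4: free(b) -> (freed b); heap: [0-48 FREE]

Answer: [0-48 FREE]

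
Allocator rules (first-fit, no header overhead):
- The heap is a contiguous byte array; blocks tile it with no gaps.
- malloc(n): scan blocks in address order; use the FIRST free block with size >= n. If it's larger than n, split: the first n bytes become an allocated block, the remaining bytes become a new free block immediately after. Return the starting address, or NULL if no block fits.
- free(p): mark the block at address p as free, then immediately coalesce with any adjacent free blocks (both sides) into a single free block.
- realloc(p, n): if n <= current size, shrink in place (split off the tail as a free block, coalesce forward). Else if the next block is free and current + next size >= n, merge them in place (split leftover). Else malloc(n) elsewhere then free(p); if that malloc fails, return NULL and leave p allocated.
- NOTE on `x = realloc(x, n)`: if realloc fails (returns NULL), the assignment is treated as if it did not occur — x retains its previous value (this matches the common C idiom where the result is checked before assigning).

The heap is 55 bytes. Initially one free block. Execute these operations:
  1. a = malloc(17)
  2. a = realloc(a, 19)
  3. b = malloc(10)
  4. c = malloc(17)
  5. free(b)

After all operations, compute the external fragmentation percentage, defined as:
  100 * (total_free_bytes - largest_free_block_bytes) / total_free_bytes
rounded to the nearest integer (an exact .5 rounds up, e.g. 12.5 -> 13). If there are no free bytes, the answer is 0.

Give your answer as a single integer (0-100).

Op 1: a = malloc(17) -> a = 0; heap: [0-16 ALLOC][17-54 FREE]
Op 2: a = realloc(a, 19) -> a = 0; heap: [0-18 ALLOC][19-54 FREE]
Op 3: b = malloc(10) -> b = 19; heap: [0-18 ALLOC][19-28 ALLOC][29-54 FREE]
Op 4: c = malloc(17) -> c = 29; heap: [0-18 ALLOC][19-28 ALLOC][29-45 ALLOC][46-54 FREE]
Op 5: free(b) -> (freed b); heap: [0-18 ALLOC][19-28 FREE][29-45 ALLOC][46-54 FREE]
Free blocks: [10 9] total_free=19 largest=10 -> 100*(19-10)/19 = 900/19 ≈ 47.368 -> rounds to 47

Answer: 47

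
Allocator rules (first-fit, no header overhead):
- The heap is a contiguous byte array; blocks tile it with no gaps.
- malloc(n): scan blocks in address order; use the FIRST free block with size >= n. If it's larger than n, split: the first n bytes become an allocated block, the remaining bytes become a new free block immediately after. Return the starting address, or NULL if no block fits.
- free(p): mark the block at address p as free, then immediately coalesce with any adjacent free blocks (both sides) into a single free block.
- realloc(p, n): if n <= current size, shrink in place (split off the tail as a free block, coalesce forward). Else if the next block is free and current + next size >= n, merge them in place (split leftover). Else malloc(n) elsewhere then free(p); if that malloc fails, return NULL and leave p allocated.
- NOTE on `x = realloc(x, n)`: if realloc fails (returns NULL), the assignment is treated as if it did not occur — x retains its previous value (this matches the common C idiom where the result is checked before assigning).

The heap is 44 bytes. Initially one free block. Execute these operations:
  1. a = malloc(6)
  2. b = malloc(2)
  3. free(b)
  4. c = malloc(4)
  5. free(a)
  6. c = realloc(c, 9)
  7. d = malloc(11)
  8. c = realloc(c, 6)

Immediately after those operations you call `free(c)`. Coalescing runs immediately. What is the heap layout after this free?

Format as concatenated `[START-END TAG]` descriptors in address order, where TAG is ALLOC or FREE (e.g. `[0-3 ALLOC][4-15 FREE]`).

Answer: [0-14 FREE][15-25 ALLOC][26-43 FREE]

Derivation:
Op 1: a = malloc(6) -> a = 0; heap: [0-5 ALLOC][6-43 FREE]
Op 2: b = malloc(2) -> b = 6; heap: [0-5 ALLOC][6-7 ALLOC][8-43 FREE]
Op 3: free(b) -> (freed b); heap: [0-5 ALLOC][6-43 FREE]
Op 4: c = malloc(4) -> c = 6; heap: [0-5 ALLOC][6-9 ALLOC][10-43 FREE]
Op 5: free(a) -> (freed a); heap: [0-5 FREE][6-9 ALLOC][10-43 FREE]
Op 6: c = realloc(c, 9) -> c = 6; heap: [0-5 FREE][6-14 ALLOC][15-43 FREE]
Op 7: d = malloc(11) -> d = 15; heap: [0-5 FREE][6-14 ALLOC][15-25 ALLOC][26-43 FREE]
Op 8: c = realloc(c, 6) -> c = 6; heap: [0-5 FREE][6-11 ALLOC][12-14 FREE][15-25 ALLOC][26-43 FREE]
free(c): c = 6 -> block [6-11 ALLOC]; mark free, coalesce with adjacent free neighbors -> [0-14 FREE][15-25 ALLOC][26-43 FREE]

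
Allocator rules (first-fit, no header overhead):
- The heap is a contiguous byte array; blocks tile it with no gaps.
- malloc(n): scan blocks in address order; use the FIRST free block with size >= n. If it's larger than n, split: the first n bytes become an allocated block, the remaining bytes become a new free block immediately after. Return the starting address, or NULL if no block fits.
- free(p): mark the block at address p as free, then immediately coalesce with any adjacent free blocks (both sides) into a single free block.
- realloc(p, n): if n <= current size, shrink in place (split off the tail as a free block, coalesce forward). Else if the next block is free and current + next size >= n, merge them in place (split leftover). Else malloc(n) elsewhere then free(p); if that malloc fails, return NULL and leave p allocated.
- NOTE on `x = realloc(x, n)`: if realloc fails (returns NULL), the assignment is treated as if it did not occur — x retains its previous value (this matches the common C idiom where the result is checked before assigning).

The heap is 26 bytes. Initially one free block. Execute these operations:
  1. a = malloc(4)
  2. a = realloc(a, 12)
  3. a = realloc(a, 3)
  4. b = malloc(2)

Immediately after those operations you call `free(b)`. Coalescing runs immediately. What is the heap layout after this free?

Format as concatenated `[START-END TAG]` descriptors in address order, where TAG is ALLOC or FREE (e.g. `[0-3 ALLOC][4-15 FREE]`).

Op 1: a = malloc(4) -> a = 0; heap: [0-3 ALLOC][4-25 FREE]
Op 2: a = realloc(a, 12) -> a = 0; heap: [0-11 ALLOC][12-25 FREE]
Op 3: a = realloc(a, 3) -> a = 0; heap: [0-2 ALLOC][3-25 FREE]
Op 4: b = malloc(2) -> b = 3; heap: [0-2 ALLOC][3-4 ALLOC][5-25 FREE]
free(b): b = 3 -> block [3-4 ALLOC]; mark free, coalesce with adjacent free neighbors -> [0-2 ALLOC][3-25 FREE]

Answer: [0-2 ALLOC][3-25 FREE]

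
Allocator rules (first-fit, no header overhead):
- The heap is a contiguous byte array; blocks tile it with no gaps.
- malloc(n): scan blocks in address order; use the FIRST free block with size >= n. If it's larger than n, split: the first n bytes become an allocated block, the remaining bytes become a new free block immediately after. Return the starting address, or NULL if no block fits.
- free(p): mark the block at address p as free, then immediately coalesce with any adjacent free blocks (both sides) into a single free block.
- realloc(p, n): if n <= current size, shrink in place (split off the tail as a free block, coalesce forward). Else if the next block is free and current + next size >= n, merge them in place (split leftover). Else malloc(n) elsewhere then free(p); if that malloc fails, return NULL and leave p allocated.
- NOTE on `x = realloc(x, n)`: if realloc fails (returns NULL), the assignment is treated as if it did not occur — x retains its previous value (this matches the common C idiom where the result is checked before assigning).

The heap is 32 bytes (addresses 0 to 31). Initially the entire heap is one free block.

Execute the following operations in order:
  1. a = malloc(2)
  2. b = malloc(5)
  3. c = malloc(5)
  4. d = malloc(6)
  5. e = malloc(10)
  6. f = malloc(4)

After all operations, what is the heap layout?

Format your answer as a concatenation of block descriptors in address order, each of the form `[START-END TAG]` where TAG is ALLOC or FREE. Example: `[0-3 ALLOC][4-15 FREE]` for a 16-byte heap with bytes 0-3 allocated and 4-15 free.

Op 1: a = malloc(2) -> a = 0; heap: [0-1 ALLOC][2-31 FREE]
Op 2: b = malloc(5) -> b = 2; heap: [0-1 ALLOC][2-6 ALLOC][7-31 FREE]
Op 3: c = malloc(5) -> c = 7; heap: [0-1 ALLOC][2-6 ALLOC][7-11 ALLOC][12-31 FREE]
Op 4: d = malloc(6) -> d = 12; heap: [0-1 ALLOC][2-6 ALLOC][7-11 ALLOC][12-17 ALLOC][18-31 FREE]
Op 5: e = malloc(10) -> e = 18; heap: [0-1 ALLOC][2-6 ALLOC][7-11 ALLOC][12-17 ALLOC][18-27 ALLOC][28-31 FREE]
Op 6: f = malloc(4) -> f = 28; heap: [0-1 ALLOC][2-6 ALLOC][7-11 ALLOC][12-17 ALLOC][18-27 ALLOC][28-31 ALLOC]

Answer: [0-1 ALLOC][2-6 ALLOC][7-11 ALLOC][12-17 ALLOC][18-27 ALLOC][28-31 ALLOC]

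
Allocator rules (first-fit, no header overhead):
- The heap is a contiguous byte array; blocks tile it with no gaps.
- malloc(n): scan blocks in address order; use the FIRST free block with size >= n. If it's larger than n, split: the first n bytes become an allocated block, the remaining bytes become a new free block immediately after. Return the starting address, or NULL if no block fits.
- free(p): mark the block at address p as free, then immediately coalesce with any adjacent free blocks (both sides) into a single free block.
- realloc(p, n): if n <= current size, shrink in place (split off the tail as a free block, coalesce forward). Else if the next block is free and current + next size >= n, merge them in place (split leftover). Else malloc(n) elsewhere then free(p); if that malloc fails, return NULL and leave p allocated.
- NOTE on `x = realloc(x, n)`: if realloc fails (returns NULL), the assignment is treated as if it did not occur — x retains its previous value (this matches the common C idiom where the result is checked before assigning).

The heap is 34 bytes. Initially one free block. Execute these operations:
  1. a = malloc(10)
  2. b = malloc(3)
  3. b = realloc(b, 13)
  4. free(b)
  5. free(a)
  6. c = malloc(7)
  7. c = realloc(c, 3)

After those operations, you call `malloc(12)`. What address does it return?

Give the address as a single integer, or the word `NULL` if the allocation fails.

Op 1: a = malloc(10) -> a = 0; heap: [0-9 ALLOC][10-33 FREE]
Op 2: b = malloc(3) -> b = 10; heap: [0-9 ALLOC][10-12 ALLOC][13-33 FREE]
Op 3: b = realloc(b, 13) -> b = 10; heap: [0-9 ALLOC][10-22 ALLOC][23-33 FREE]
Op 4: free(b) -> (freed b); heap: [0-9 ALLOC][10-33 FREE]
Op 5: free(a) -> (freed a); heap: [0-33 FREE]
Op 6: c = malloc(7) -> c = 0; heap: [0-6 ALLOC][7-33 FREE]
Op 7: c = realloc(c, 3) -> c = 0; heap: [0-2 ALLOC][3-33 FREE]
malloc(12): first-fit scan over [0-2 ALLOC][3-33 FREE] -> 3

Answer: 3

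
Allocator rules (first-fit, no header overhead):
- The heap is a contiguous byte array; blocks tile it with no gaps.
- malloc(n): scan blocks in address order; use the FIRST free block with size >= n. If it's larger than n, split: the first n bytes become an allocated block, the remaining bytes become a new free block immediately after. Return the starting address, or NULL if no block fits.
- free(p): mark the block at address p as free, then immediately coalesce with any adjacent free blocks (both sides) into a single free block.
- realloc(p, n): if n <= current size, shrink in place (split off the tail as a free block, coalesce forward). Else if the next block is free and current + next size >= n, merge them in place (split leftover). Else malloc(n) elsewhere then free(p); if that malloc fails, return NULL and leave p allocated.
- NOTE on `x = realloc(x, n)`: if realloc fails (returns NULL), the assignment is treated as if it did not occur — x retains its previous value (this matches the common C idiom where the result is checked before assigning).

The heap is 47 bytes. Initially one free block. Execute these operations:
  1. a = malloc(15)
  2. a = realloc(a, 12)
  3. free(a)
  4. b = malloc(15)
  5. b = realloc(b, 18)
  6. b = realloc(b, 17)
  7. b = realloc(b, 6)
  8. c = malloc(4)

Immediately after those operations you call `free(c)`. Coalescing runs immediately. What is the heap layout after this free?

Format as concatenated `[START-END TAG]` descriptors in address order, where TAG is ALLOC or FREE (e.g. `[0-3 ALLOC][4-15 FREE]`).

Answer: [0-5 ALLOC][6-46 FREE]

Derivation:
Op 1: a = malloc(15) -> a = 0; heap: [0-14 ALLOC][15-46 FREE]
Op 2: a = realloc(a, 12) -> a = 0; heap: [0-11 ALLOC][12-46 FREE]
Op 3: free(a) -> (freed a); heap: [0-46 FREE]
Op 4: b = malloc(15) -> b = 0; heap: [0-14 ALLOC][15-46 FREE]
Op 5: b = realloc(b, 18) -> b = 0; heap: [0-17 ALLOC][18-46 FREE]
Op 6: b = realloc(b, 17) -> b = 0; heap: [0-16 ALLOC][17-46 FREE]
Op 7: b = realloc(b, 6) -> b = 0; heap: [0-5 ALLOC][6-46 FREE]
Op 8: c = malloc(4) -> c = 6; heap: [0-5 ALLOC][6-9 ALLOC][10-46 FREE]
free(c): c = 6 -> block [6-9 ALLOC]; mark free, coalesce with adjacent free neighbors -> [0-5 ALLOC][6-46 FREE]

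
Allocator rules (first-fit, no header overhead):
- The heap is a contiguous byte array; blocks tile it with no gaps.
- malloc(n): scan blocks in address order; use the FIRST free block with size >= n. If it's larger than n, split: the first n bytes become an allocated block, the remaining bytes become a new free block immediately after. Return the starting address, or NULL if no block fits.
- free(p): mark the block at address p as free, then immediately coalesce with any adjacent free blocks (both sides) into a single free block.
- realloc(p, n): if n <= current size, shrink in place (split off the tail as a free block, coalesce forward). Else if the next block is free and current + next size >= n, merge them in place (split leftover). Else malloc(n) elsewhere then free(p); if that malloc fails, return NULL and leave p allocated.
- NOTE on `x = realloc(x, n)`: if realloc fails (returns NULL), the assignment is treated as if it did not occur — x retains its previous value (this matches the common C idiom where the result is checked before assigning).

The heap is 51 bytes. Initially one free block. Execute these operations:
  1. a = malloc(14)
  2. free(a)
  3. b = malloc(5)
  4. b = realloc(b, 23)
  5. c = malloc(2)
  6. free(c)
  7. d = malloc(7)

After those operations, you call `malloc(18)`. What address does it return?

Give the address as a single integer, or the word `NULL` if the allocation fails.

Answer: 30

Derivation:
Op 1: a = malloc(14) -> a = 0; heap: [0-13 ALLOC][14-50 FREE]
Op 2: free(a) -> (freed a); heap: [0-50 FREE]
Op 3: b = malloc(5) -> b = 0; heap: [0-4 ALLOC][5-50 FREE]
Op 4: b = realloc(b, 23) -> b = 0; heap: [0-22 ALLOC][23-50 FREE]
Op 5: c = malloc(2) -> c = 23; heap: [0-22 ALLOC][23-24 ALLOC][25-50 FREE]
Op 6: free(c) -> (freed c); heap: [0-22 ALLOC][23-50 FREE]
Op 7: d = malloc(7) -> d = 23; heap: [0-22 ALLOC][23-29 ALLOC][30-50 FREE]
malloc(18): first-fit scan over [0-22 ALLOC][23-29 ALLOC][30-50 FREE] -> 30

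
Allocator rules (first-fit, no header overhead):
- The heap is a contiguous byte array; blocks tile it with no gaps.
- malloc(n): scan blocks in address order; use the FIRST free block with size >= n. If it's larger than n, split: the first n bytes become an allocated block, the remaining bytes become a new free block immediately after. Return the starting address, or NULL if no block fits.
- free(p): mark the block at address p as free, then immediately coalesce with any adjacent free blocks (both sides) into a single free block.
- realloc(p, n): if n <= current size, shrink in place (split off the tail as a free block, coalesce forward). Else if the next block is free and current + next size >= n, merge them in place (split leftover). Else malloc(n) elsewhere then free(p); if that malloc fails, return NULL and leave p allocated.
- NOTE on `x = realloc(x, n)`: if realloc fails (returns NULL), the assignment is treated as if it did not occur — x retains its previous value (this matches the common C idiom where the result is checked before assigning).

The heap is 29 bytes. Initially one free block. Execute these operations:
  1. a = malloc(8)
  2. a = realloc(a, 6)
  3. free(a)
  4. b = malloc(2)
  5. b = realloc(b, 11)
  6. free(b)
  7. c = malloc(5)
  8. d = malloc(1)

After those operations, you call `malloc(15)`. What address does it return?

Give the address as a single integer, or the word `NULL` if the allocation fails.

Op 1: a = malloc(8) -> a = 0; heap: [0-7 ALLOC][8-28 FREE]
Op 2: a = realloc(a, 6) -> a = 0; heap: [0-5 ALLOC][6-28 FREE]
Op 3: free(a) -> (freed a); heap: [0-28 FREE]
Op 4: b = malloc(2) -> b = 0; heap: [0-1 ALLOC][2-28 FREE]
Op 5: b = realloc(b, 11) -> b = 0; heap: [0-10 ALLOC][11-28 FREE]
Op 6: free(b) -> (freed b); heap: [0-28 FREE]
Op 7: c = malloc(5) -> c = 0; heap: [0-4 ALLOC][5-28 FREE]
Op 8: d = malloc(1) -> d = 5; heap: [0-4 ALLOC][5-5 ALLOC][6-28 FREE]
malloc(15): first-fit scan over [0-4 ALLOC][5-5 ALLOC][6-28 FREE] -> 6

Answer: 6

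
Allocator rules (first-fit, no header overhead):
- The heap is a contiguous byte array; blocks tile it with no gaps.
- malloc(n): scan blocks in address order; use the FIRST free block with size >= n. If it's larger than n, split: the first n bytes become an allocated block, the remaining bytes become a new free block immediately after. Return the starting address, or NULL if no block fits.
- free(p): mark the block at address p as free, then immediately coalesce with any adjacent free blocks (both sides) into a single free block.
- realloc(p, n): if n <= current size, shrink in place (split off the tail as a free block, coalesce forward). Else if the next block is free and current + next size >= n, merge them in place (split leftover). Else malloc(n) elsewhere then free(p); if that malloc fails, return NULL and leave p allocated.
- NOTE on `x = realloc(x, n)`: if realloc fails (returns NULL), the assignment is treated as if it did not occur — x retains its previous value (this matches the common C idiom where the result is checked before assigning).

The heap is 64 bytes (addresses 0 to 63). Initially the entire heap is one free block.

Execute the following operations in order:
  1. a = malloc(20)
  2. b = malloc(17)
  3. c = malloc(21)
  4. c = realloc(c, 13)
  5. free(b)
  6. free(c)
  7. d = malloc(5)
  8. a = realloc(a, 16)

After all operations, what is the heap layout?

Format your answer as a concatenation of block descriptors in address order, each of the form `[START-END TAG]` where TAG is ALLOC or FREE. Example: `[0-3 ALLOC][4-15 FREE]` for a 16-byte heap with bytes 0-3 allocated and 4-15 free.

Answer: [0-15 ALLOC][16-19 FREE][20-24 ALLOC][25-63 FREE]

Derivation:
Op 1: a = malloc(20) -> a = 0; heap: [0-19 ALLOC][20-63 FREE]
Op 2: b = malloc(17) -> b = 20; heap: [0-19 ALLOC][20-36 ALLOC][37-63 FREE]
Op 3: c = malloc(21) -> c = 37; heap: [0-19 ALLOC][20-36 ALLOC][37-57 ALLOC][58-63 FREE]
Op 4: c = realloc(c, 13) -> c = 37; heap: [0-19 ALLOC][20-36 ALLOC][37-49 ALLOC][50-63 FREE]
Op 5: free(b) -> (freed b); heap: [0-19 ALLOC][20-36 FREE][37-49 ALLOC][50-63 FREE]
Op 6: free(c) -> (freed c); heap: [0-19 ALLOC][20-63 FREE]
Op 7: d = malloc(5) -> d = 20; heap: [0-19 ALLOC][20-24 ALLOC][25-63 FREE]
Op 8: a = realloc(a, 16) -> a = 0; heap: [0-15 ALLOC][16-19 FREE][20-24 ALLOC][25-63 FREE]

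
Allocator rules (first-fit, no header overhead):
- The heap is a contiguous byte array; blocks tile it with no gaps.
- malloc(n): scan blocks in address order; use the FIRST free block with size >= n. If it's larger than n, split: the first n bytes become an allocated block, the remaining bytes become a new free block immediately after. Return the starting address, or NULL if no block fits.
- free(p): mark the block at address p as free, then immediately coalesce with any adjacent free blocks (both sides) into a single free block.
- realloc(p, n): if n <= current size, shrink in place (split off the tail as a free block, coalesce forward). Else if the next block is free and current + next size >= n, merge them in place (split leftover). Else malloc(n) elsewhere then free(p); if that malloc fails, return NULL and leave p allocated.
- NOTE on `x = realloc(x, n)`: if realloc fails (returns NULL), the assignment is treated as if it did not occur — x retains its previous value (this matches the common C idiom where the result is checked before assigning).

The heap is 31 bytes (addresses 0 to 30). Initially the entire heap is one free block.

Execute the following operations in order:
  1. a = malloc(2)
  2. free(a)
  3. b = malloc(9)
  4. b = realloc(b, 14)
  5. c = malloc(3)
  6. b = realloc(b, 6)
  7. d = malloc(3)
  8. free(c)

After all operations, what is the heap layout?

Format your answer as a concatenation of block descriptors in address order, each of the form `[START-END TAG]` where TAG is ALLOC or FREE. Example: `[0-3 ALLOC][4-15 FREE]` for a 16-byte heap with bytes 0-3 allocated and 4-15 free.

Answer: [0-5 ALLOC][6-8 ALLOC][9-30 FREE]

Derivation:
Op 1: a = malloc(2) -> a = 0; heap: [0-1 ALLOC][2-30 FREE]
Op 2: free(a) -> (freed a); heap: [0-30 FREE]
Op 3: b = malloc(9) -> b = 0; heap: [0-8 ALLOC][9-30 FREE]
Op 4: b = realloc(b, 14) -> b = 0; heap: [0-13 ALLOC][14-30 FREE]
Op 5: c = malloc(3) -> c = 14; heap: [0-13 ALLOC][14-16 ALLOC][17-30 FREE]
Op 6: b = realloc(b, 6) -> b = 0; heap: [0-5 ALLOC][6-13 FREE][14-16 ALLOC][17-30 FREE]
Op 7: d = malloc(3) -> d = 6; heap: [0-5 ALLOC][6-8 ALLOC][9-13 FREE][14-16 ALLOC][17-30 FREE]
Op 8: free(c) -> (freed c); heap: [0-5 ALLOC][6-8 ALLOC][9-30 FREE]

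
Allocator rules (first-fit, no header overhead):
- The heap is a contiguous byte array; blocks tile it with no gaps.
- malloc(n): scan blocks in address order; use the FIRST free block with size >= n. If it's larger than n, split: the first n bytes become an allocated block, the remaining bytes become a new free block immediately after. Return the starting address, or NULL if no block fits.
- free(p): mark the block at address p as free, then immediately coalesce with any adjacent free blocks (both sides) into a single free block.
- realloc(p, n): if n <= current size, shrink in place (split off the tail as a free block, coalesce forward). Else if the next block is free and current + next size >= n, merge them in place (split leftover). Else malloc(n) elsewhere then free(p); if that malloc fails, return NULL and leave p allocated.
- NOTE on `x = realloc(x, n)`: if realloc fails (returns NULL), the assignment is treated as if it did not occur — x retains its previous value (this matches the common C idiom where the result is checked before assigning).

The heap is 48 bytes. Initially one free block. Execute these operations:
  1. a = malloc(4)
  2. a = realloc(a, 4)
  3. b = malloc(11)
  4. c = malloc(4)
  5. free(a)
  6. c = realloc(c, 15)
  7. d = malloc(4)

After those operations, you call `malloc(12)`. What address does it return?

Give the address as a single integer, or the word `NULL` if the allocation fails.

Op 1: a = malloc(4) -> a = 0; heap: [0-3 ALLOC][4-47 FREE]
Op 2: a = realloc(a, 4) -> a = 0; heap: [0-3 ALLOC][4-47 FREE]
Op 3: b = malloc(11) -> b = 4; heap: [0-3 ALLOC][4-14 ALLOC][15-47 FREE]
Op 4: c = malloc(4) -> c = 15; heap: [0-3 ALLOC][4-14 ALLOC][15-18 ALLOC][19-47 FREE]
Op 5: free(a) -> (freed a); heap: [0-3 FREE][4-14 ALLOC][15-18 ALLOC][19-47 FREE]
Op 6: c = realloc(c, 15) -> c = 15; heap: [0-3 FREE][4-14 ALLOC][15-29 ALLOC][30-47 FREE]
Op 7: d = malloc(4) -> d = 0; heap: [0-3 ALLOC][4-14 ALLOC][15-29 ALLOC][30-47 FREE]
malloc(12): first-fit scan over [0-3 ALLOC][4-14 ALLOC][15-29 ALLOC][30-47 FREE] -> 30

Answer: 30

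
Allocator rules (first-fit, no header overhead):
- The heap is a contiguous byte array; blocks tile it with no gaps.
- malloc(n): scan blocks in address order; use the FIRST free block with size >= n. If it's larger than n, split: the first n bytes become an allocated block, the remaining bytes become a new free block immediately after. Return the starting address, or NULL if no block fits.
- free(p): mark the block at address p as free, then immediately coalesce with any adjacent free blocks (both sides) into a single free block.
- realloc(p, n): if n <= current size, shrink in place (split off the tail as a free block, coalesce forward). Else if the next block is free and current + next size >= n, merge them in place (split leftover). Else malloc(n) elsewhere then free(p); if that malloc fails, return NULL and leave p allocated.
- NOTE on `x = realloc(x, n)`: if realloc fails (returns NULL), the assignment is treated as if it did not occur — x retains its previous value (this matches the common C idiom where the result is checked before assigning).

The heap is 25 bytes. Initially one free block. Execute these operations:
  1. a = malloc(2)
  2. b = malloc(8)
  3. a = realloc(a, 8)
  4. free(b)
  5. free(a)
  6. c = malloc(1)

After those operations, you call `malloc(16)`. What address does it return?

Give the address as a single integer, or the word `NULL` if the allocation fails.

Op 1: a = malloc(2) -> a = 0; heap: [0-1 ALLOC][2-24 FREE]
Op 2: b = malloc(8) -> b = 2; heap: [0-1 ALLOC][2-9 ALLOC][10-24 FREE]
Op 3: a = realloc(a, 8) -> a = 10; heap: [0-1 FREE][2-9 ALLOC][10-17 ALLOC][18-24 FREE]
Op 4: free(b) -> (freed b); heap: [0-9 FREE][10-17 ALLOC][18-24 FREE]
Op 5: free(a) -> (freed a); heap: [0-24 FREE]
Op 6: c = malloc(1) -> c = 0; heap: [0-0 ALLOC][1-24 FREE]
malloc(16): first-fit scan over [0-0 ALLOC][1-24 FREE] -> 1

Answer: 1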